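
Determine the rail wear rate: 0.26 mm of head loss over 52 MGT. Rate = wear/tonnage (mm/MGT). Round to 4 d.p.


Wear rate = total wear / cumulative tonnage
Rate = 0.26 / 52
Rate = 0.0050 mm/MGT

0.0050


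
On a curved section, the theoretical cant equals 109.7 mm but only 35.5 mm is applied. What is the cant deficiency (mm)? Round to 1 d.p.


Cant deficiency = equilibrium cant - actual cant
CD = 109.7 - 35.5
CD = 74.2 mm

74.2


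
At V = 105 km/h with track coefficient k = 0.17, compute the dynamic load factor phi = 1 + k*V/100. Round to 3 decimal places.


phi = 1 + k * V / 100
phi = 1 + 0.17 * 105 / 100
phi = 1 + 0.1785
phi = 1.179

1.179


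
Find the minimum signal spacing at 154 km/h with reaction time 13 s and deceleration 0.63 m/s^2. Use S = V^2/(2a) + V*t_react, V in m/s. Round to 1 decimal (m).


V = 154 / 3.6 = 42.7778 m/s
Braking distance = 42.7778^2 / (2*0.63) = 1452.332 m
Sighting distance = 42.7778 * 13 = 556.1111 m
S = 1452.332 + 556.1111 = 2008.4 m

2008.4


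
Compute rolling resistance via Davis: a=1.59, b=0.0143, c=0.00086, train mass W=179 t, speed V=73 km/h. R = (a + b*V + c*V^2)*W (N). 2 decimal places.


b*V = 0.0143 * 73 = 1.0439
c*V^2 = 0.00086 * 5329 = 4.58294
R_per_t = 1.59 + 1.0439 + 4.58294 = 7.21684 N/t
R_total = 7.21684 * 179 = 1291.81 N

1291.81


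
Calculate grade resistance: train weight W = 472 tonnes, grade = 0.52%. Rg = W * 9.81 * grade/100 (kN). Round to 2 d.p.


Rg = W * 9.81 * grade / 100
Rg = 472 * 9.81 * 0.52 / 100
Rg = 4630.32 * 0.0052
Rg = 24.08 kN

24.08


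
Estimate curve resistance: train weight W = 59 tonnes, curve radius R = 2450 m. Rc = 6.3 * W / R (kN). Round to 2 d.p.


Rc = 6.3 * W / R
Rc = 6.3 * 59 / 2450
Rc = 371.7 / 2450
Rc = 0.15 kN

0.15


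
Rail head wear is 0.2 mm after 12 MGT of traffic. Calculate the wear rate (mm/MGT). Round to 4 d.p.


Wear rate = total wear / cumulative tonnage
Rate = 0.2 / 12
Rate = 0.0167 mm/MGT

0.0167


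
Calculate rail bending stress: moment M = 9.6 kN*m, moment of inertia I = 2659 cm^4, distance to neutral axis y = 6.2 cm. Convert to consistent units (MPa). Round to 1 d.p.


Convert units:
M = 9.6 kN*m = 9600000 N*mm
y = 6.2 cm = 62 mm
I = 2659 cm^4 = 26590000 mm^4
sigma = 9600000 * 62 / 26590000
sigma = 22.4 MPa

22.4


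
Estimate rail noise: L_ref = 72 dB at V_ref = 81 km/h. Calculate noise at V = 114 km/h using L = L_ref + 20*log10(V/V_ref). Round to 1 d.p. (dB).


V/V_ref = 114 / 81 = 1.407407
log10(1.407407) = 0.14842
20 * 0.14842 = 2.9684
L = 72 + 2.9684 = 75.0 dB

75.0


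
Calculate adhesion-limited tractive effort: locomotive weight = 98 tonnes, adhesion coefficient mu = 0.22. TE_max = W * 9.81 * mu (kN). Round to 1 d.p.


TE_max = W * g * mu
TE_max = 98 * 9.81 * 0.22
TE_max = 961.38 * 0.22
TE_max = 211.5 kN

211.5


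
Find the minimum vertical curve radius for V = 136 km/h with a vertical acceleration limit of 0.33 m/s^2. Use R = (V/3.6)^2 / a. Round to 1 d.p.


Convert speed: V = 136 / 3.6 = 37.7778 m/s
V^2 = 1427.1605 m^2/s^2
R_v = 1427.1605 / 0.33
R_v = 4324.7 m

4324.7


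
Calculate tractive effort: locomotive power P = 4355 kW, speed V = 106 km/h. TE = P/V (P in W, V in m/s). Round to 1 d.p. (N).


Convert: P = 4355 kW = 4355000 W
V = 106 / 3.6 = 29.4444 m/s
TE = 4355000 / 29.4444
TE = 147905.7 N

147905.7


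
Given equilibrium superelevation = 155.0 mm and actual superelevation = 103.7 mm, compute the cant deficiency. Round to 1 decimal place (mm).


Cant deficiency = equilibrium cant - actual cant
CD = 155.0 - 103.7
CD = 51.3 mm

51.3


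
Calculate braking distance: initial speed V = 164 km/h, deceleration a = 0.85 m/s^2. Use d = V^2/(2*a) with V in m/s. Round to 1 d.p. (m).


Convert speed: V = 164 / 3.6 = 45.5556 m/s
V^2 = 2075.3086
d = 2075.3086 / (2 * 0.85)
d = 2075.3086 / 1.7
d = 1220.8 m

1220.8


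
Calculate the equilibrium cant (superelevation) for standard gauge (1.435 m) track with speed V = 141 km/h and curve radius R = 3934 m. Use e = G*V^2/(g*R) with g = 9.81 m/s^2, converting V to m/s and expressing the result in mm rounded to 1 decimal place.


Convert speed: V = 141 / 3.6 = 39.1667 m/s
Apply formula: e = 1.435 * 39.1667^2 / (9.81 * 3934)
e = 1.435 * 1534.0278 / 38592.54
e = 0.05704 m = 57.0 mm

57.0


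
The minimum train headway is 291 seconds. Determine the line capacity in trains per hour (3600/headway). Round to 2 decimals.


Capacity = 3600 / headway
Capacity = 3600 / 291
Capacity = 12.37 trains/hour

12.37


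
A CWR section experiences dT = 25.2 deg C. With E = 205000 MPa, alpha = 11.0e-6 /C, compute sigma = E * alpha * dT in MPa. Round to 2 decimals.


sigma = E * alpha * dT
sigma = 205000 * 11.0e-6 * 25.2
sigma = 2.255 * 25.2
sigma = 56.83 MPa

56.83


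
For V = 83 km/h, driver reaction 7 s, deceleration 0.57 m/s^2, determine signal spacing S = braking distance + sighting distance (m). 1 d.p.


V = 83 / 3.6 = 23.0556 m/s
Braking distance = 23.0556^2 / (2*0.57) = 466.2795 m
Sighting distance = 23.0556 * 7 = 161.3889 m
S = 466.2795 + 161.3889 = 627.7 m

627.7


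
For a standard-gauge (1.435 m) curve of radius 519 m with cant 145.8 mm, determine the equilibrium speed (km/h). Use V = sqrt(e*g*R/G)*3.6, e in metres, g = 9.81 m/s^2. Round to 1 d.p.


Convert cant: e = 145.8 mm = 0.1458 m
V_ms = sqrt(0.1458 * 9.81 * 519 / 1.435)
V_ms = sqrt(517.299416) = 22.7442 m/s
V = 22.7442 * 3.6 = 81.9 km/h

81.9


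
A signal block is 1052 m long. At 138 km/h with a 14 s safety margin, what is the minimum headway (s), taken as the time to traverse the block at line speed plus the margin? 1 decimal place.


V = 138 / 3.6 = 38.3333 m/s
Block traversal time = 1052 / 38.3333 = 27.4435 s
Headway = 27.4435 + 14
Headway = 41.4 s

41.4


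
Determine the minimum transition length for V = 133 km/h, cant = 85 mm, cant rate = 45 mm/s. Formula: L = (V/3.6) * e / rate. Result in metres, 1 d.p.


Convert speed: V = 133 / 3.6 = 36.9444 m/s
L = 36.9444 * 85 / 45
L = 3140.2778 / 45
L = 69.8 m

69.8


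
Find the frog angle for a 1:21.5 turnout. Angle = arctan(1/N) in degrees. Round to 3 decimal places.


1/N = 1/21.5 = 0.046512
angle = arctan(0.046512) = 0.046478 rad
angle = 0.046478 * 180/pi = 2.663 degrees

2.663


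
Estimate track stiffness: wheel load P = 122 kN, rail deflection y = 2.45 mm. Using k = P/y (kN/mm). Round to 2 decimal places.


Track stiffness k = P / y
k = 122 / 2.45
k = 49.80 kN/mm

49.80


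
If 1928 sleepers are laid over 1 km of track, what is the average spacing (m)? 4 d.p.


Spacing = 1000 m / number of sleepers
Spacing = 1000 / 1928
Spacing = 0.5187 m

0.5187


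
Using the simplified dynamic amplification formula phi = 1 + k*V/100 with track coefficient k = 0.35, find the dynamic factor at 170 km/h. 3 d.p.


phi = 1 + k * V / 100
phi = 1 + 0.35 * 170 / 100
phi = 1 + 0.595
phi = 1.595

1.595


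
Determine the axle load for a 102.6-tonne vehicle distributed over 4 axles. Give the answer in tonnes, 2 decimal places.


Load per axle = total weight / number of axles
Load = 102.6 / 4
Load = 25.65 tonnes

25.65


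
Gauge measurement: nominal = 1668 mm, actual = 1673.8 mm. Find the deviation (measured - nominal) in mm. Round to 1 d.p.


Deviation = measured - nominal
Deviation = 1673.8 - 1668
Deviation = 5.8 mm

5.8


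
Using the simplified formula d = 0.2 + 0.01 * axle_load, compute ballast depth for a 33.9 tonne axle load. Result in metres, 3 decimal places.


d = 0.2 + 0.01 * 33.9
d = 0.2 + 0.339
d = 0.539 m

0.539


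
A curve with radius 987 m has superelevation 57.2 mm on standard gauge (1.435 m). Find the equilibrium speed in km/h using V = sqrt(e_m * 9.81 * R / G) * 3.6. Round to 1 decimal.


Convert cant: e = 57.2 mm = 0.0572 m
V_ms = sqrt(0.0572 * 9.81 * 987 / 1.435)
V_ms = sqrt(385.949327) = 19.6456 m/s
V = 19.6456 * 3.6 = 70.7 km/h

70.7


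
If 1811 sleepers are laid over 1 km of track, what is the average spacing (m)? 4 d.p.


Spacing = 1000 m / number of sleepers
Spacing = 1000 / 1811
Spacing = 0.5522 m

0.5522


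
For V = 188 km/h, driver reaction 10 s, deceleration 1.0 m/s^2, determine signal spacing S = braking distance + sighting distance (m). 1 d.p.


V = 188 / 3.6 = 52.2222 m/s
Braking distance = 52.2222^2 / (2*1.0) = 1363.5802 m
Sighting distance = 52.2222 * 10 = 522.2222 m
S = 1363.5802 + 522.2222 = 1885.8 m

1885.8


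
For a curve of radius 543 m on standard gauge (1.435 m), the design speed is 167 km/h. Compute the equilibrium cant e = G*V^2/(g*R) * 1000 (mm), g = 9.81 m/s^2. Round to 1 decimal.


Convert speed: V = 167 / 3.6 = 46.3889 m/s
Apply formula: e = 1.435 * 46.3889^2 / (9.81 * 543)
e = 1.435 * 2151.929 / 5326.83
e = 0.57971 m = 579.7 mm

579.7


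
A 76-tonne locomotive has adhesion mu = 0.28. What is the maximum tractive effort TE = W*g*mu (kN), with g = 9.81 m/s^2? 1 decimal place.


TE_max = W * g * mu
TE_max = 76 * 9.81 * 0.28
TE_max = 745.56 * 0.28
TE_max = 208.8 kN

208.8


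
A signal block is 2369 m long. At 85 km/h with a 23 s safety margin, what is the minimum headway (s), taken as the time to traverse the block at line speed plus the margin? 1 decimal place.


V = 85 / 3.6 = 23.6111 m/s
Block traversal time = 2369 / 23.6111 = 100.3341 s
Headway = 100.3341 + 23
Headway = 123.3 s

123.3


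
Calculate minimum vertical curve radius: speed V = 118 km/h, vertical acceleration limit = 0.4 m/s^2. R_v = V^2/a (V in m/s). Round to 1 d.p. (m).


Convert speed: V = 118 / 3.6 = 32.7778 m/s
V^2 = 1074.3827 m^2/s^2
R_v = 1074.3827 / 0.4
R_v = 2686.0 m

2686.0


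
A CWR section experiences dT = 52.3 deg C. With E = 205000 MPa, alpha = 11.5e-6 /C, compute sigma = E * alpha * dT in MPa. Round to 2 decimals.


sigma = E * alpha * dT
sigma = 205000 * 11.5e-6 * 52.3
sigma = 2.3575 * 52.3
sigma = 123.30 MPa

123.30


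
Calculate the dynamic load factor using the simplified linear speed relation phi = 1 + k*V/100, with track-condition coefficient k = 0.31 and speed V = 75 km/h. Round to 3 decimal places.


phi = 1 + k * V / 100
phi = 1 + 0.31 * 75 / 100
phi = 1 + 0.2325
phi = 1.233

1.233


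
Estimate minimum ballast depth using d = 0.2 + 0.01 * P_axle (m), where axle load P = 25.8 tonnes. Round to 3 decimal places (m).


d = 0.2 + 0.01 * 25.8
d = 0.2 + 0.258
d = 0.458 m

0.458


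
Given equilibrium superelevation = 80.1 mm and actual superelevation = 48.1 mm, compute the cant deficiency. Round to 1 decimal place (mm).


Cant deficiency = equilibrium cant - actual cant
CD = 80.1 - 48.1
CD = 32.0 mm

32.0


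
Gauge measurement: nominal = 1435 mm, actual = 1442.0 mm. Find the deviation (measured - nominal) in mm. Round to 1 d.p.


Deviation = measured - nominal
Deviation = 1442.0 - 1435
Deviation = 7.0 mm

7.0


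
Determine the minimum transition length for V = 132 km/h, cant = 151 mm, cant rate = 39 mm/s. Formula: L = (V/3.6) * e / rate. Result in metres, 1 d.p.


Convert speed: V = 132 / 3.6 = 36.6667 m/s
L = 36.6667 * 151 / 39
L = 5536.6667 / 39
L = 142.0 m

142.0


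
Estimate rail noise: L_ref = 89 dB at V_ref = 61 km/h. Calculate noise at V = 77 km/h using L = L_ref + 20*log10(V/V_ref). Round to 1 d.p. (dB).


V/V_ref = 77 / 61 = 1.262295
log10(1.262295) = 0.101161
20 * 0.101161 = 2.0232
L = 89 + 2.0232 = 91.0 dB

91.0


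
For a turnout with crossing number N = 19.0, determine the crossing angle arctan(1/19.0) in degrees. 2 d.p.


1/N = 1/19.0 = 0.052632
angle = arctan(0.052632) = 0.052583 rad
angle = 0.052583 * 180/pi = 3.01 degrees

3.01


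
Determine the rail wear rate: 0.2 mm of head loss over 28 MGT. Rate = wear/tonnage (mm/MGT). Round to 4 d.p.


Wear rate = total wear / cumulative tonnage
Rate = 0.2 / 28
Rate = 0.0071 mm/MGT

0.0071


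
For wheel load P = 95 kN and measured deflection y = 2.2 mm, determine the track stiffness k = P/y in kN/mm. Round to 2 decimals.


Track stiffness k = P / y
k = 95 / 2.2
k = 43.18 kN/mm

43.18


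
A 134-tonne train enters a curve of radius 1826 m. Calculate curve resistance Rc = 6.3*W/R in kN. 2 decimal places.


Rc = 6.3 * W / R
Rc = 6.3 * 134 / 1826
Rc = 844.2 / 1826
Rc = 0.46 kN

0.46


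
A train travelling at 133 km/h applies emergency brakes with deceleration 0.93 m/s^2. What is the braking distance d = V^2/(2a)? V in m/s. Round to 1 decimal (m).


Convert speed: V = 133 / 3.6 = 36.9444 m/s
V^2 = 1364.892
d = 1364.892 / (2 * 0.93)
d = 1364.892 / 1.86
d = 733.8 m

733.8


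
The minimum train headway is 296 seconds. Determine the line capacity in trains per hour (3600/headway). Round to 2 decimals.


Capacity = 3600 / headway
Capacity = 3600 / 296
Capacity = 12.16 trains/hour

12.16


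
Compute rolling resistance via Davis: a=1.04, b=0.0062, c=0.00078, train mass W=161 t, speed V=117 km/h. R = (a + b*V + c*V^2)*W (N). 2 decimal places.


b*V = 0.0062 * 117 = 0.7254
c*V^2 = 0.00078 * 13689 = 10.67742
R_per_t = 1.04 + 0.7254 + 10.67742 = 12.44282 N/t
R_total = 12.44282 * 161 = 2003.29 N

2003.29


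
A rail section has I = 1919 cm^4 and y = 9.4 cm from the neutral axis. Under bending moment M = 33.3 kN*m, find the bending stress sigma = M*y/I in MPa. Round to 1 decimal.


Convert units:
M = 33.3 kN*m = 33300000 N*mm
y = 9.4 cm = 94 mm
I = 1919 cm^4 = 19190000 mm^4
sigma = 33300000 * 94 / 19190000
sigma = 163.1 MPa

163.1


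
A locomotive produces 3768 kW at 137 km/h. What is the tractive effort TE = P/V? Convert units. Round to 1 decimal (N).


Convert: P = 3768 kW = 3768000 W
V = 137 / 3.6 = 38.0556 m/s
TE = 3768000 / 38.0556
TE = 99013.1 N

99013.1


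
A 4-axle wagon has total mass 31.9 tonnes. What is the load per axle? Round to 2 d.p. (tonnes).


Load per axle = total weight / number of axles
Load = 31.9 / 4
Load = 7.98 tonnes

7.98


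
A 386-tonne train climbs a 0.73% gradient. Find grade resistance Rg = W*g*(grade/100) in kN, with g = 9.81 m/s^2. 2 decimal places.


Rg = W * 9.81 * grade / 100
Rg = 386 * 9.81 * 0.73 / 100
Rg = 3786.66 * 0.0073
Rg = 27.64 kN

27.64


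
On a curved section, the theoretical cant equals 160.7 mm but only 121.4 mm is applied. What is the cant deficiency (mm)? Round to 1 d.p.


Cant deficiency = equilibrium cant - actual cant
CD = 160.7 - 121.4
CD = 39.3 mm

39.3


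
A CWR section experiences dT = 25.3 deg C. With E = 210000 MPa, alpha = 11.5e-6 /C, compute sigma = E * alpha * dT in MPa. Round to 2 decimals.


sigma = E * alpha * dT
sigma = 210000 * 11.5e-6 * 25.3
sigma = 2.415 * 25.3
sigma = 61.10 MPa

61.10


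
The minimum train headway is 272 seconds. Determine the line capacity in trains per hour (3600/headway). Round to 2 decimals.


Capacity = 3600 / headway
Capacity = 3600 / 272
Capacity = 13.24 trains/hour

13.24


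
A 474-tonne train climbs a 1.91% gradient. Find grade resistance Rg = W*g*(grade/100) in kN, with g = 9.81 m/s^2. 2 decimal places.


Rg = W * 9.81 * grade / 100
Rg = 474 * 9.81 * 1.91 / 100
Rg = 4649.94 * 0.0191
Rg = 88.81 kN

88.81


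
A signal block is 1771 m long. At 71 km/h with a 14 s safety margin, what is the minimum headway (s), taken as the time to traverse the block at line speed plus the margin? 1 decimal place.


V = 71 / 3.6 = 19.7222 m/s
Block traversal time = 1771 / 19.7222 = 89.7972 s
Headway = 89.7972 + 14
Headway = 103.8 s

103.8


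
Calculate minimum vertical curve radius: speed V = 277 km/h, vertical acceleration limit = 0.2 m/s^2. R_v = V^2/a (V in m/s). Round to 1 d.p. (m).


Convert speed: V = 277 / 3.6 = 76.9444 m/s
V^2 = 5920.4475 m^2/s^2
R_v = 5920.4475 / 0.2
R_v = 29602.2 m

29602.2


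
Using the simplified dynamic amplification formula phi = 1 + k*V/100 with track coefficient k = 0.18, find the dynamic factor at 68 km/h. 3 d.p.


phi = 1 + k * V / 100
phi = 1 + 0.18 * 68 / 100
phi = 1 + 0.1224
phi = 1.122

1.122


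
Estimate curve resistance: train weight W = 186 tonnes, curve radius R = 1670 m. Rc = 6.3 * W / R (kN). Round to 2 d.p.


Rc = 6.3 * W / R
Rc = 6.3 * 186 / 1670
Rc = 1171.8 / 1670
Rc = 0.70 kN

0.70


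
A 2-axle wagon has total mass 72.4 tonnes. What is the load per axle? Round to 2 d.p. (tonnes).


Load per axle = total weight / number of axles
Load = 72.4 / 2
Load = 36.20 tonnes

36.20


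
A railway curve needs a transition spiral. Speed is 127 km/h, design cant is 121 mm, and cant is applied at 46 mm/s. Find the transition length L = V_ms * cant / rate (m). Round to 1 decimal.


Convert speed: V = 127 / 3.6 = 35.2778 m/s
L = 35.2778 * 121 / 46
L = 4268.6111 / 46
L = 92.8 m

92.8


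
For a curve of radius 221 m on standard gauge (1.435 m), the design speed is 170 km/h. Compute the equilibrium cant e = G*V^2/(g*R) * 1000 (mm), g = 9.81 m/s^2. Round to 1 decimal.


Convert speed: V = 170 / 3.6 = 47.2222 m/s
Apply formula: e = 1.435 * 47.2222^2 / (9.81 * 221)
e = 1.435 * 2229.9383 / 2168.01
e = 1.47599 m = 1476.0 mm

1476.0


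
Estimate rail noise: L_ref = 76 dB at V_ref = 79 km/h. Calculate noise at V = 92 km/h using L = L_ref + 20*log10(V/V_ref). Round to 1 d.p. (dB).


V/V_ref = 92 / 79 = 1.164557
log10(1.164557) = 0.066161
20 * 0.066161 = 1.3232
L = 76 + 1.3232 = 77.3 dB

77.3


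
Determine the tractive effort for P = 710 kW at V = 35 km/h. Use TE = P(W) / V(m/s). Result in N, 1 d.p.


Convert: P = 710 kW = 710000 W
V = 35 / 3.6 = 9.7222 m/s
TE = 710000 / 9.7222
TE = 73028.6 N

73028.6


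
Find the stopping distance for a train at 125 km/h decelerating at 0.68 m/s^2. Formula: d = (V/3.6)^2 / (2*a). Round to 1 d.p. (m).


Convert speed: V = 125 / 3.6 = 34.7222 m/s
V^2 = 1205.6327
d = 1205.6327 / (2 * 0.68)
d = 1205.6327 / 1.36
d = 886.5 m

886.5


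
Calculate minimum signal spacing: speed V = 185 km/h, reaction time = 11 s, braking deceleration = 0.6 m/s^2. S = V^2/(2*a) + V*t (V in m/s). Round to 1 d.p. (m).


V = 185 / 3.6 = 51.3889 m/s
Braking distance = 51.3889^2 / (2*0.6) = 2200.6816 m
Sighting distance = 51.3889 * 11 = 565.2778 m
S = 2200.6816 + 565.2778 = 2766.0 m

2766.0


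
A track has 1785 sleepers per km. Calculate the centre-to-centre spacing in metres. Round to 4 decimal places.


Spacing = 1000 m / number of sleepers
Spacing = 1000 / 1785
Spacing = 0.5602 m

0.5602


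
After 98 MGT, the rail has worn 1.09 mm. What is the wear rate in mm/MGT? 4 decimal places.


Wear rate = total wear / cumulative tonnage
Rate = 1.09 / 98
Rate = 0.0111 mm/MGT

0.0111


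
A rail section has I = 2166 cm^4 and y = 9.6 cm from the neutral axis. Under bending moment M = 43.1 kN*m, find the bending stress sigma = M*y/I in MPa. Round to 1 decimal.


Convert units:
M = 43.1 kN*m = 43100000 N*mm
y = 9.6 cm = 96 mm
I = 2166 cm^4 = 21660000 mm^4
sigma = 43100000 * 96 / 21660000
sigma = 191.0 MPa

191.0


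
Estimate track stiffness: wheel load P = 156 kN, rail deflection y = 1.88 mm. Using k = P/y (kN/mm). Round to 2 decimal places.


Track stiffness k = P / y
k = 156 / 1.88
k = 82.98 kN/mm

82.98


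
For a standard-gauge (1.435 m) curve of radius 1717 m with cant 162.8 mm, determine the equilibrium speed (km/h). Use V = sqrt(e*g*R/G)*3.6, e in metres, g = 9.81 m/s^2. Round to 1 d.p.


Convert cant: e = 162.8 mm = 0.1628 m
V_ms = sqrt(0.1628 * 9.81 * 1717 / 1.435)
V_ms = sqrt(1910.916903) = 43.714 m/s
V = 43.714 * 3.6 = 157.4 km/h

157.4


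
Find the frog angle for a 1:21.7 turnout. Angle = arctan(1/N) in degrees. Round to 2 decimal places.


1/N = 1/21.7 = 0.046083
angle = arctan(0.046083) = 0.04605 rad
angle = 0.04605 * 180/pi = 2.64 degrees

2.64


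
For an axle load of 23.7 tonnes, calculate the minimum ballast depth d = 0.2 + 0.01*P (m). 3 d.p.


d = 0.2 + 0.01 * 23.7
d = 0.2 + 0.237
d = 0.437 m

0.437


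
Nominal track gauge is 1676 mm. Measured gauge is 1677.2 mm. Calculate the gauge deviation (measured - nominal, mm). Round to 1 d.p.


Deviation = measured - nominal
Deviation = 1677.2 - 1676
Deviation = 1.2 mm

1.2


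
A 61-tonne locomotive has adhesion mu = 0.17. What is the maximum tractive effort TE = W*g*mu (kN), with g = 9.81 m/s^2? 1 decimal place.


TE_max = W * g * mu
TE_max = 61 * 9.81 * 0.17
TE_max = 598.41 * 0.17
TE_max = 101.7 kN

101.7


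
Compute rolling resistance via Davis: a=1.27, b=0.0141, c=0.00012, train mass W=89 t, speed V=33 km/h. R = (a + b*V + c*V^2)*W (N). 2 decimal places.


b*V = 0.0141 * 33 = 0.4653
c*V^2 = 0.00012 * 1089 = 0.13068
R_per_t = 1.27 + 0.4653 + 0.13068 = 1.86598 N/t
R_total = 1.86598 * 89 = 166.07 N

166.07


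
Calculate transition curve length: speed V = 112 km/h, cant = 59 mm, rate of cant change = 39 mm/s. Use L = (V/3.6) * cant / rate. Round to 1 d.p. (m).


Convert speed: V = 112 / 3.6 = 31.1111 m/s
L = 31.1111 * 59 / 39
L = 1835.5556 / 39
L = 47.1 m

47.1


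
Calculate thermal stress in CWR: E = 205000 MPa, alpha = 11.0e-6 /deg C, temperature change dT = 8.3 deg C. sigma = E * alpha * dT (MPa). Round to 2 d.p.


sigma = E * alpha * dT
sigma = 205000 * 11.0e-6 * 8.3
sigma = 2.255 * 8.3
sigma = 18.72 MPa

18.72


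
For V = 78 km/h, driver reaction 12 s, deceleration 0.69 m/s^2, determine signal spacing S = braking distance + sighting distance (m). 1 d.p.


V = 78 / 3.6 = 21.6667 m/s
Braking distance = 21.6667^2 / (2*0.69) = 340.1771 m
Sighting distance = 21.6667 * 12 = 260.0 m
S = 340.1771 + 260.0 = 600.2 m

600.2


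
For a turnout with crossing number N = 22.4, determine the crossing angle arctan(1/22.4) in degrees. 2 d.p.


1/N = 1/22.4 = 0.044643
angle = arctan(0.044643) = 0.044613 rad
angle = 0.044613 * 180/pi = 2.56 degrees

2.56


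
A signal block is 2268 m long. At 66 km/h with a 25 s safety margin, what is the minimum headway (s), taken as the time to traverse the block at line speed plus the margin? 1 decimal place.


V = 66 / 3.6 = 18.3333 m/s
Block traversal time = 2268 / 18.3333 = 123.7091 s
Headway = 123.7091 + 25
Headway = 148.7 s

148.7


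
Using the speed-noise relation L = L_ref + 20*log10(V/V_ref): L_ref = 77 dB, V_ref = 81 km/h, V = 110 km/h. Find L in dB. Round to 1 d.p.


V/V_ref = 110 / 81 = 1.358025
log10(1.358025) = 0.132908
20 * 0.132908 = 2.6582
L = 77 + 2.6582 = 79.7 dB

79.7


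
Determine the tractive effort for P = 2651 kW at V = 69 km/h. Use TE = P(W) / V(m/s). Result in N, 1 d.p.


Convert: P = 2651 kW = 2651000 W
V = 69 / 3.6 = 19.1667 m/s
TE = 2651000 / 19.1667
TE = 138313.0 N

138313.0


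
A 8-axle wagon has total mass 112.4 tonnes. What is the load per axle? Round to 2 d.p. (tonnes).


Load per axle = total weight / number of axles
Load = 112.4 / 8
Load = 14.05 tonnes

14.05


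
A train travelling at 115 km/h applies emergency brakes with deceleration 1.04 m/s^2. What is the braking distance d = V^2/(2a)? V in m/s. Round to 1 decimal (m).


Convert speed: V = 115 / 3.6 = 31.9444 m/s
V^2 = 1020.4475
d = 1020.4475 / (2 * 1.04)
d = 1020.4475 / 2.08
d = 490.6 m

490.6


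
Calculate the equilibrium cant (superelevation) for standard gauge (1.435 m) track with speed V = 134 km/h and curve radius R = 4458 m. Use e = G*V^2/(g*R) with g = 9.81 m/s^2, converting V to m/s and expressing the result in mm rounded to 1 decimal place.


Convert speed: V = 134 / 3.6 = 37.2222 m/s
Apply formula: e = 1.435 * 37.2222^2 / (9.81 * 4458)
e = 1.435 * 1385.4938 / 43732.98
e = 0.045462 m = 45.5 mm

45.5


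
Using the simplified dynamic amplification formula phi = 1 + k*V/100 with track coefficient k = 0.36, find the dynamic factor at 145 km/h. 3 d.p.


phi = 1 + k * V / 100
phi = 1 + 0.36 * 145 / 100
phi = 1 + 0.522
phi = 1.522

1.522


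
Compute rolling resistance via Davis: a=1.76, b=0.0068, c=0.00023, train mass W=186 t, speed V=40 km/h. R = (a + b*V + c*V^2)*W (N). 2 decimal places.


b*V = 0.0068 * 40 = 0.272
c*V^2 = 0.00023 * 1600 = 0.368
R_per_t = 1.76 + 0.272 + 0.368 = 2.4 N/t
R_total = 2.4 * 186 = 446.40 N

446.40


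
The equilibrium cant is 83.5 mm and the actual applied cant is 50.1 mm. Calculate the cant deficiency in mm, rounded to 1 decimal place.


Cant deficiency = equilibrium cant - actual cant
CD = 83.5 - 50.1
CD = 33.4 mm

33.4


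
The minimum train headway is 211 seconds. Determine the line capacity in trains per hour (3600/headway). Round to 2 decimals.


Capacity = 3600 / headway
Capacity = 3600 / 211
Capacity = 17.06 trains/hour

17.06


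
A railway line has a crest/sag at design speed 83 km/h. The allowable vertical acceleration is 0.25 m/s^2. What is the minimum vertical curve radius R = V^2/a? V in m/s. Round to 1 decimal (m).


Convert speed: V = 83 / 3.6 = 23.0556 m/s
V^2 = 531.5586 m^2/s^2
R_v = 531.5586 / 0.25
R_v = 2126.2 m

2126.2


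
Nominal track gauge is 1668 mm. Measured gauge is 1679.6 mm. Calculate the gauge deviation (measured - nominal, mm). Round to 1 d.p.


Deviation = measured - nominal
Deviation = 1679.6 - 1668
Deviation = 11.6 mm

11.6


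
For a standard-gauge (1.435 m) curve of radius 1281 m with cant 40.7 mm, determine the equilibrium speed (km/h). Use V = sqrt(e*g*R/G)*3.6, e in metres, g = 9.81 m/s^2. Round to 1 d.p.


Convert cant: e = 40.7 mm = 0.0407 m
V_ms = sqrt(0.0407 * 9.81 * 1281 / 1.435)
V_ms = sqrt(356.418834) = 18.8791 m/s
V = 18.8791 * 3.6 = 68.0 km/h

68.0


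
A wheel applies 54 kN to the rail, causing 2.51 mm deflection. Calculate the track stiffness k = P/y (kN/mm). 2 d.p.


Track stiffness k = P / y
k = 54 / 2.51
k = 21.51 kN/mm

21.51


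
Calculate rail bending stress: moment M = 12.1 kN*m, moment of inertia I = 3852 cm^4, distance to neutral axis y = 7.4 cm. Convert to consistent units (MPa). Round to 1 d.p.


Convert units:
M = 12.1 kN*m = 12100000 N*mm
y = 7.4 cm = 74 mm
I = 3852 cm^4 = 38520000 mm^4
sigma = 12100000 * 74 / 38520000
sigma = 23.2 MPa

23.2


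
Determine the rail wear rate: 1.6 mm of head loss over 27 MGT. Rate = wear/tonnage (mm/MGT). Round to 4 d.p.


Wear rate = total wear / cumulative tonnage
Rate = 1.6 / 27
Rate = 0.0593 mm/MGT

0.0593


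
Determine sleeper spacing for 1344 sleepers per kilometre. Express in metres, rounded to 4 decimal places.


Spacing = 1000 m / number of sleepers
Spacing = 1000 / 1344
Spacing = 0.7440 m

0.7440


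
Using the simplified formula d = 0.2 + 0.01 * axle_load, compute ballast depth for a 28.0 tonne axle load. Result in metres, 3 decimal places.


d = 0.2 + 0.01 * 28.0
d = 0.2 + 0.28
d = 0.480 m

0.480


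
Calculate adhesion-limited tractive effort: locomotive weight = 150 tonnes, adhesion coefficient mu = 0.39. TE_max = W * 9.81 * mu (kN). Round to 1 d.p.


TE_max = W * g * mu
TE_max = 150 * 9.81 * 0.39
TE_max = 1471.5 * 0.39
TE_max = 573.9 kN

573.9


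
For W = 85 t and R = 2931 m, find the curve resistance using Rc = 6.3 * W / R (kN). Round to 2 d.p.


Rc = 6.3 * W / R
Rc = 6.3 * 85 / 2931
Rc = 535.5 / 2931
Rc = 0.18 kN

0.18


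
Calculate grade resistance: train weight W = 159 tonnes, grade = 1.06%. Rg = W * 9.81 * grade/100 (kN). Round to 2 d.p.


Rg = W * 9.81 * grade / 100
Rg = 159 * 9.81 * 1.06 / 100
Rg = 1559.79 * 0.0106
Rg = 16.53 kN

16.53


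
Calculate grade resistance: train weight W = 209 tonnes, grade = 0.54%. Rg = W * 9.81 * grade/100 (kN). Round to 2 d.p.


Rg = W * 9.81 * grade / 100
Rg = 209 * 9.81 * 0.54 / 100
Rg = 2050.29 * 0.0054
Rg = 11.07 kN

11.07


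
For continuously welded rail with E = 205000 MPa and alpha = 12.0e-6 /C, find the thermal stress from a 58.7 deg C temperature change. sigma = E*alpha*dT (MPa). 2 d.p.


sigma = E * alpha * dT
sigma = 205000 * 12.0e-6 * 58.7
sigma = 2.46 * 58.7
sigma = 144.40 MPa

144.40


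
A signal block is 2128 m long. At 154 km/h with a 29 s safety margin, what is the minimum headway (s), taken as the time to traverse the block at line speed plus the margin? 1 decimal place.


V = 154 / 3.6 = 42.7778 m/s
Block traversal time = 2128 / 42.7778 = 49.7455 s
Headway = 49.7455 + 29
Headway = 78.7 s

78.7


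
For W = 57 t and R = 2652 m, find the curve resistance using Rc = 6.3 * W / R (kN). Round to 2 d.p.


Rc = 6.3 * W / R
Rc = 6.3 * 57 / 2652
Rc = 359.1 / 2652
Rc = 0.14 kN

0.14


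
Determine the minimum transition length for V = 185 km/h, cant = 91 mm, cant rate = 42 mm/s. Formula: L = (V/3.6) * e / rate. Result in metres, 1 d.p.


Convert speed: V = 185 / 3.6 = 51.3889 m/s
L = 51.3889 * 91 / 42
L = 4676.3889 / 42
L = 111.3 m

111.3


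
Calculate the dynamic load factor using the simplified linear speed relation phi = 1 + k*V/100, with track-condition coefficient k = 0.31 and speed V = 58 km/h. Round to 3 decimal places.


phi = 1 + k * V / 100
phi = 1 + 0.31 * 58 / 100
phi = 1 + 0.1798
phi = 1.180

1.180


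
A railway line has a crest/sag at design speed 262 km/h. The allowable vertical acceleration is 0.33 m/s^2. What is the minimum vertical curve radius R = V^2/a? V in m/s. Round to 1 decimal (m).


Convert speed: V = 262 / 3.6 = 72.7778 m/s
V^2 = 5296.6049 m^2/s^2
R_v = 5296.6049 / 0.33
R_v = 16050.3 m

16050.3


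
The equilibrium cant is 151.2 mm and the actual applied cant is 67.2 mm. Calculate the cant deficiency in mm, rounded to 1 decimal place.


Cant deficiency = equilibrium cant - actual cant
CD = 151.2 - 67.2
CD = 84.0 mm

84.0


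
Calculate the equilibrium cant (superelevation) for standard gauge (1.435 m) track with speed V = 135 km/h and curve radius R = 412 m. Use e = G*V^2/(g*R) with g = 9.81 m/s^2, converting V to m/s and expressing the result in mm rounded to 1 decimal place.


Convert speed: V = 135 / 3.6 = 37.5 m/s
Apply formula: e = 1.435 * 37.5^2 / (9.81 * 412)
e = 1.435 * 1406.25 / 4041.72
e = 0.499285 m = 499.3 mm

499.3


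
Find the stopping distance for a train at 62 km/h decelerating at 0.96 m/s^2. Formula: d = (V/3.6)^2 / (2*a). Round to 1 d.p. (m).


Convert speed: V = 62 / 3.6 = 17.2222 m/s
V^2 = 296.6049
d = 296.6049 / (2 * 0.96)
d = 296.6049 / 1.92
d = 154.5 m

154.5


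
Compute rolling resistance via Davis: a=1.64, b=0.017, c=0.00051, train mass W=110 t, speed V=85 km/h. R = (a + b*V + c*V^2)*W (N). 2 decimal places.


b*V = 0.017 * 85 = 1.445
c*V^2 = 0.00051 * 7225 = 3.68475
R_per_t = 1.64 + 1.445 + 3.68475 = 6.76975 N/t
R_total = 6.76975 * 110 = 744.67 N

744.67


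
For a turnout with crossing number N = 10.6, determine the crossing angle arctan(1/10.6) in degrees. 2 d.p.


1/N = 1/10.6 = 0.09434
angle = arctan(0.09434) = 0.094061 rad
angle = 0.094061 * 180/pi = 5.39 degrees

5.39


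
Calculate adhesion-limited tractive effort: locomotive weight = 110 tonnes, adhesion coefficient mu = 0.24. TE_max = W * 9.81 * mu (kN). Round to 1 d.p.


TE_max = W * g * mu
TE_max = 110 * 9.81 * 0.24
TE_max = 1079.1 * 0.24
TE_max = 259.0 kN

259.0


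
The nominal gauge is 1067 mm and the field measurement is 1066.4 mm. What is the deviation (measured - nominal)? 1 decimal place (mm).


Deviation = measured - nominal
Deviation = 1066.4 - 1067
Deviation = -0.6 mm

-0.6


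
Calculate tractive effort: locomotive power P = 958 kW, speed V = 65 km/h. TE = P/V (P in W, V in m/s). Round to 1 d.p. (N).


Convert: P = 958 kW = 958000 W
V = 65 / 3.6 = 18.0556 m/s
TE = 958000 / 18.0556
TE = 53058.5 N

53058.5


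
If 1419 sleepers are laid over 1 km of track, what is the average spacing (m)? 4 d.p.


Spacing = 1000 m / number of sleepers
Spacing = 1000 / 1419
Spacing = 0.7047 m

0.7047


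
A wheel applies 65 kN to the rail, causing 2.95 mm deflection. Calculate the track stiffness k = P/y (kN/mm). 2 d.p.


Track stiffness k = P / y
k = 65 / 2.95
k = 22.03 kN/mm

22.03


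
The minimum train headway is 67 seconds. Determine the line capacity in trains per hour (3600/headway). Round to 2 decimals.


Capacity = 3600 / headway
Capacity = 3600 / 67
Capacity = 53.73 trains/hour

53.73


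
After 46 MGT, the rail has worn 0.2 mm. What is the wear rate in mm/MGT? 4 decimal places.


Wear rate = total wear / cumulative tonnage
Rate = 0.2 / 46
Rate = 0.0043 mm/MGT

0.0043


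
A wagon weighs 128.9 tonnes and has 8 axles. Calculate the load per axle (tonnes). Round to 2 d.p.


Load per axle = total weight / number of axles
Load = 128.9 / 8
Load = 16.11 tonnes

16.11


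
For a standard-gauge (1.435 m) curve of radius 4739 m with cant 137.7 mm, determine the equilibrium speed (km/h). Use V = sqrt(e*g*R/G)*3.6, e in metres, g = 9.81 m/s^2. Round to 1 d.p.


Convert cant: e = 137.7 mm = 0.1377 m
V_ms = sqrt(0.1377 * 9.81 * 4739 / 1.435)
V_ms = sqrt(4461.056824) = 66.7911 m/s
V = 66.7911 * 3.6 = 240.4 km/h

240.4


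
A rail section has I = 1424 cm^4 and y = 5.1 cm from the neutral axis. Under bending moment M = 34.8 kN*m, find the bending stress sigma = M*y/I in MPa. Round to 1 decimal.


Convert units:
M = 34.8 kN*m = 34800000 N*mm
y = 5.1 cm = 51 mm
I = 1424 cm^4 = 14240000 mm^4
sigma = 34800000 * 51 / 14240000
sigma = 124.6 MPa

124.6


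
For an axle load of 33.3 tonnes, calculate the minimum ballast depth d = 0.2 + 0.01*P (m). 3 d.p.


d = 0.2 + 0.01 * 33.3
d = 0.2 + 0.333
d = 0.533 m

0.533


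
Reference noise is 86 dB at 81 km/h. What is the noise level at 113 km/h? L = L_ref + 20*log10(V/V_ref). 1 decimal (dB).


V/V_ref = 113 / 81 = 1.395062
log10(1.395062) = 0.144593
20 * 0.144593 = 2.8919
L = 86 + 2.8919 = 88.9 dB

88.9


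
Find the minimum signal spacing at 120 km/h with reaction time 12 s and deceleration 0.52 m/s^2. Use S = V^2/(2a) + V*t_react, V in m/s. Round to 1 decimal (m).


V = 120 / 3.6 = 33.3333 m/s
Braking distance = 33.3333^2 / (2*0.52) = 1068.3761 m
Sighting distance = 33.3333 * 12 = 400.0 m
S = 1068.3761 + 400.0 = 1468.4 m

1468.4


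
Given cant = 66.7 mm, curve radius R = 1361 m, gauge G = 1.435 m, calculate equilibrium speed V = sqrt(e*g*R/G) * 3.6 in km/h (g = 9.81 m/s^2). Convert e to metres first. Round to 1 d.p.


Convert cant: e = 66.7 mm = 0.0667 m
V_ms = sqrt(0.0667 * 9.81 * 1361 / 1.435)
V_ms = sqrt(620.584702) = 24.9115 m/s
V = 24.9115 * 3.6 = 89.7 km/h

89.7


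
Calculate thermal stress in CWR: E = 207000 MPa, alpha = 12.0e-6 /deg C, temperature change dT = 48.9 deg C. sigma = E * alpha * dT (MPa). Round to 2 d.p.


sigma = E * alpha * dT
sigma = 207000 * 12.0e-6 * 48.9
sigma = 2.484 * 48.9
sigma = 121.47 MPa

121.47


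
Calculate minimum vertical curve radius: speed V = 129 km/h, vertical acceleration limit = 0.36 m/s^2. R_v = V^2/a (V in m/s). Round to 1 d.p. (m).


Convert speed: V = 129 / 3.6 = 35.8333 m/s
V^2 = 1284.0278 m^2/s^2
R_v = 1284.0278 / 0.36
R_v = 3566.7 m

3566.7


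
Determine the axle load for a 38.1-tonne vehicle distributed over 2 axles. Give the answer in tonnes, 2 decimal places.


Load per axle = total weight / number of axles
Load = 38.1 / 2
Load = 19.05 tonnes

19.05


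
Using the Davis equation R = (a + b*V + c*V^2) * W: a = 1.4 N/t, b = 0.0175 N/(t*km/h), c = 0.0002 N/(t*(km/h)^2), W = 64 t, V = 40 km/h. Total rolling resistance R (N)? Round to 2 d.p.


b*V = 0.0175 * 40 = 0.7
c*V^2 = 0.0002 * 1600 = 0.32
R_per_t = 1.4 + 0.7 + 0.32 = 2.42 N/t
R_total = 2.42 * 64 = 154.88 N

154.88


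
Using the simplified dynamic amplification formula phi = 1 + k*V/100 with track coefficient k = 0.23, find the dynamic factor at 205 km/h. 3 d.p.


phi = 1 + k * V / 100
phi = 1 + 0.23 * 205 / 100
phi = 1 + 0.4715
phi = 1.472

1.472


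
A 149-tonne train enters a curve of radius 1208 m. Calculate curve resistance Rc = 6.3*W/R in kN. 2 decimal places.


Rc = 6.3 * W / R
Rc = 6.3 * 149 / 1208
Rc = 938.7 / 1208
Rc = 0.78 kN

0.78


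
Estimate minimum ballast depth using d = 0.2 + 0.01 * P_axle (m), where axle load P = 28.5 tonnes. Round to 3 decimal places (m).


d = 0.2 + 0.01 * 28.5
d = 0.2 + 0.285
d = 0.485 m

0.485


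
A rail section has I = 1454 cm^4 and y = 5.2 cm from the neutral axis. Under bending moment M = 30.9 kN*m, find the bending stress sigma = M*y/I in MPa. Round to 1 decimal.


Convert units:
M = 30.9 kN*m = 30900000 N*mm
y = 5.2 cm = 52 mm
I = 1454 cm^4 = 14540000 mm^4
sigma = 30900000 * 52 / 14540000
sigma = 110.5 MPa

110.5


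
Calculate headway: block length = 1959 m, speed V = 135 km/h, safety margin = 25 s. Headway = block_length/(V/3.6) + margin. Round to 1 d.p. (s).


V = 135 / 3.6 = 37.5 m/s
Block traversal time = 1959 / 37.5 = 52.24 s
Headway = 52.24 + 25
Headway = 77.2 s

77.2


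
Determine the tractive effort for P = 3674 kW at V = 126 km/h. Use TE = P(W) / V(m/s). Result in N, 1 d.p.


Convert: P = 3674 kW = 3674000 W
V = 126 / 3.6 = 35.0 m/s
TE = 3674000 / 35.0
TE = 104971.4 N

104971.4


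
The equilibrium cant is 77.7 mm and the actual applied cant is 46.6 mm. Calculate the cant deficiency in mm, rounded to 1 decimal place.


Cant deficiency = equilibrium cant - actual cant
CD = 77.7 - 46.6
CD = 31.1 mm

31.1


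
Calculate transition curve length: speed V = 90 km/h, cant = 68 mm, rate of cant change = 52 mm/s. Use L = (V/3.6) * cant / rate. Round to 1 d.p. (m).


Convert speed: V = 90 / 3.6 = 25.0 m/s
L = 25.0 * 68 / 52
L = 1700.0 / 52
L = 32.7 m

32.7


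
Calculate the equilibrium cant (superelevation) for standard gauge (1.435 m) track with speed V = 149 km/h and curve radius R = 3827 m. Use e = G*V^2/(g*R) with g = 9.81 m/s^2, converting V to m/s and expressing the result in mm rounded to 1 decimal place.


Convert speed: V = 149 / 3.6 = 41.3889 m/s
Apply formula: e = 1.435 * 41.3889^2 / (9.81 * 3827)
e = 1.435 * 1713.0401 / 37542.87
e = 0.065477 m = 65.5 mm

65.5


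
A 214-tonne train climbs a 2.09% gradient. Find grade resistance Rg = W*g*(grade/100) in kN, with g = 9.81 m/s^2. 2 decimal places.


Rg = W * 9.81 * grade / 100
Rg = 214 * 9.81 * 2.09 / 100
Rg = 2099.34 * 0.0209
Rg = 43.88 kN

43.88


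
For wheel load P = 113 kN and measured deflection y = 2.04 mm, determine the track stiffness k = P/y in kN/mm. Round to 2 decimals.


Track stiffness k = P / y
k = 113 / 2.04
k = 55.39 kN/mm

55.39


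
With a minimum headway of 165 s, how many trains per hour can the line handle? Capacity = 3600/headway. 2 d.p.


Capacity = 3600 / headway
Capacity = 3600 / 165
Capacity = 21.82 trains/hour

21.82


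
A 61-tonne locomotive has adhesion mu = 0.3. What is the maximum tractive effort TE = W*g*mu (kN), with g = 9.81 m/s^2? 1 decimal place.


TE_max = W * g * mu
TE_max = 61 * 9.81 * 0.3
TE_max = 598.41 * 0.3
TE_max = 179.5 kN

179.5


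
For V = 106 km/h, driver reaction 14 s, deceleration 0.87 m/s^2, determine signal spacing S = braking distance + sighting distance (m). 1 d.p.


V = 106 / 3.6 = 29.4444 m/s
Braking distance = 29.4444^2 / (2*0.87) = 498.2617 m
Sighting distance = 29.4444 * 14 = 412.2222 m
S = 498.2617 + 412.2222 = 910.5 m

910.5


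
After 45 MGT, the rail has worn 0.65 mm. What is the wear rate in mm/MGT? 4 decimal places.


Wear rate = total wear / cumulative tonnage
Rate = 0.65 / 45
Rate = 0.0144 mm/MGT

0.0144


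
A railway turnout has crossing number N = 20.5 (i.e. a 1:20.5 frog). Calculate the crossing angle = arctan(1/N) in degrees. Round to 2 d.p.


1/N = 1/20.5 = 0.04878
angle = arctan(0.04878) = 0.048742 rad
angle = 0.048742 * 180/pi = 2.79 degrees

2.79


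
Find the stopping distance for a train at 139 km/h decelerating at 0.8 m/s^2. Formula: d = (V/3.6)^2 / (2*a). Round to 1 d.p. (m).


Convert speed: V = 139 / 3.6 = 38.6111 m/s
V^2 = 1490.8179
d = 1490.8179 / (2 * 0.8)
d = 1490.8179 / 1.6
d = 931.8 m

931.8


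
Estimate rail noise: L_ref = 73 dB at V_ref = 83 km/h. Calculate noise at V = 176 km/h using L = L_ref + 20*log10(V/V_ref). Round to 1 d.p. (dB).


V/V_ref = 176 / 83 = 2.120482
log10(2.120482) = 0.326435
20 * 0.326435 = 6.5287
L = 73 + 6.5287 = 79.5 dB

79.5


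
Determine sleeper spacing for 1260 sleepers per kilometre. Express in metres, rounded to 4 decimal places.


Spacing = 1000 m / number of sleepers
Spacing = 1000 / 1260
Spacing = 0.7937 m

0.7937
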